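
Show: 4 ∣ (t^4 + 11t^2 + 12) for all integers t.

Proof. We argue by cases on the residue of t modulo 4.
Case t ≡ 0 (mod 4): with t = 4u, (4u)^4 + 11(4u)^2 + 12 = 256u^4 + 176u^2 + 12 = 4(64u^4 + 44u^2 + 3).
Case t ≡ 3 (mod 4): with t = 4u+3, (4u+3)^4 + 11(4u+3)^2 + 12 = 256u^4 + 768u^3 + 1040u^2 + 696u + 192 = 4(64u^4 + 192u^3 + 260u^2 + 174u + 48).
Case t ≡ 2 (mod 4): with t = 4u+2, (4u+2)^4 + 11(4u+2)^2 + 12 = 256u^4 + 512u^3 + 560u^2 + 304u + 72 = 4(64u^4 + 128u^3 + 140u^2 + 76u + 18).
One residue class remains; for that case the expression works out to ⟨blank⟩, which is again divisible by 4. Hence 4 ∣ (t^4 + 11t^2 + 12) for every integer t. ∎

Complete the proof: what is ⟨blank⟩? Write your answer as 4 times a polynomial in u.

4(64u^4 + 64u^3 + 68u^2 + 26u + 6)

Only t ≡ 1 (mod 4) is unaccounted for. Put t = 4u+1:
(4u+1)^4 + 11(4u+1)^2 + 12 expands to 256u^4 + 256u^3 + 272u^2 + 104u + 24,
and factoring out 4 leaves 4(64u^4 + 64u^3 + 68u^2 + 26u + 6).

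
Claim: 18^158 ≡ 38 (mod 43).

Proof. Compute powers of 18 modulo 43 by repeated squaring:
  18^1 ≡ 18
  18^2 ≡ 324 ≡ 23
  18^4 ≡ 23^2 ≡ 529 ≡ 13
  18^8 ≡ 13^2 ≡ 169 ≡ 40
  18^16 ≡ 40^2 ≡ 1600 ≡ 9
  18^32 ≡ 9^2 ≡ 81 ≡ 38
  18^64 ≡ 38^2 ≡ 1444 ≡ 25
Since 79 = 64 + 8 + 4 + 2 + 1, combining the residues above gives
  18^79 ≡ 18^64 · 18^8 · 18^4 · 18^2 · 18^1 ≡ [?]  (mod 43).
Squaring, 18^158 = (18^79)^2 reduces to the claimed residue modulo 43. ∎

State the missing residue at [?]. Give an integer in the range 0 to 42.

Multiply the listed residues: 25 · 40 · 13 · 23 · 18 = 1000 → 13000 → 299000 → 5382000.
Reducing modulo 43: 5382000 = 125162·43 + 34, so 18^79 ≡ 34.

34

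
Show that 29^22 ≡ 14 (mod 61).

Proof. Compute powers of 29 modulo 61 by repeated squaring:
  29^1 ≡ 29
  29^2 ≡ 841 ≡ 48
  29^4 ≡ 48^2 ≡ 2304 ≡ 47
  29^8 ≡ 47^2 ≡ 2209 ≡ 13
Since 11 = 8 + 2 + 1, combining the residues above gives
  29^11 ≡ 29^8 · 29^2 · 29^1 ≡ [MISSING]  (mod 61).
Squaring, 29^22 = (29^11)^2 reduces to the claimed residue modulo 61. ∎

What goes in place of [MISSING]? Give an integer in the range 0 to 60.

Multiply the listed residues: 13 · 48 · 29 = 624 → 18096.
Reducing modulo 61: 18096 = 296·61 + 40, so 29^11 ≡ 40.

40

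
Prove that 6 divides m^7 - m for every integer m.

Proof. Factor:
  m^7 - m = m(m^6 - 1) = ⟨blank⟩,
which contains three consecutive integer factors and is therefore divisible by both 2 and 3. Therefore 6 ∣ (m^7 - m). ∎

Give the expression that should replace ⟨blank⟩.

m^6 - 1 = (m^2 - 1)(m^4 + m^2 + 1), and m^2 - 1 = (m-1)(m+1).
So m(m^6 - 1) = (m - 1)m(m + 1)(m^4 + m^2 + 1).

(m - 1)m(m + 1)(m^4 + m^2 + 1)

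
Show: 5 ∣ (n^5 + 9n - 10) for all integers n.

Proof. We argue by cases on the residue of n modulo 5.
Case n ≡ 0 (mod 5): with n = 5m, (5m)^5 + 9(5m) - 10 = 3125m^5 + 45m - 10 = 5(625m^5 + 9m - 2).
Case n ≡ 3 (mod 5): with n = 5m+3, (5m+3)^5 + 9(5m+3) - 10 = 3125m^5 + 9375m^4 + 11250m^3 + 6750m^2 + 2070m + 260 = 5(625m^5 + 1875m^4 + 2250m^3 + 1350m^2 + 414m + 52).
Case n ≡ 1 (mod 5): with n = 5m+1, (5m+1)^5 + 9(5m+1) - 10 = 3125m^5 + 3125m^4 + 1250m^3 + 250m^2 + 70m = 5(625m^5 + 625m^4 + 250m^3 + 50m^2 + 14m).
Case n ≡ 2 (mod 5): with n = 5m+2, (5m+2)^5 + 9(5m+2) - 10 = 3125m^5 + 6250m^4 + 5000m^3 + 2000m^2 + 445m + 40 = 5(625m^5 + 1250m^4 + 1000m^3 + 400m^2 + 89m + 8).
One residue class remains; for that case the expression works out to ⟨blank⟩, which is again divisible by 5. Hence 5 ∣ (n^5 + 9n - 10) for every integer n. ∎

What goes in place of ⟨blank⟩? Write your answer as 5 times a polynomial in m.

The residues treated are {0, 3, 1, 2}, so the missing case is n ≡ 4 (mod 5); write n = 5m+4.
Then (5m+4)^5 + 9(5m+4) - 10 = 3125m^5 + 12500m^4 + 20000m^3 + 16000m^2 + 6445m + 1050 = 5(625m^5 + 2500m^4 + 4000m^3 + 3200m^2 + 1289m + 210).

5(625m^5 + 2500m^4 + 4000m^3 + 3200m^2 + 1289m + 210)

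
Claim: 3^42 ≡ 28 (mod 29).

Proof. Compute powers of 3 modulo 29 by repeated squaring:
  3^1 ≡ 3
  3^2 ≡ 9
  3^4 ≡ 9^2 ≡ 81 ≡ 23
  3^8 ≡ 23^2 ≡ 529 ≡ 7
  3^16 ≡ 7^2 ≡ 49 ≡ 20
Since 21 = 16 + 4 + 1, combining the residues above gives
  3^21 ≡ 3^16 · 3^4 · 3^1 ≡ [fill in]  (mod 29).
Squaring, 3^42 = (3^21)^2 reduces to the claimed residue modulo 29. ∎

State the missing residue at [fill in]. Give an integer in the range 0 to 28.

3^16 · 3^4 · 3^1 ≡ 20 · 23 · 3 = 1380.
1380 mod 29 = 17, so 3^21 ≡ 17 (mod 29).

17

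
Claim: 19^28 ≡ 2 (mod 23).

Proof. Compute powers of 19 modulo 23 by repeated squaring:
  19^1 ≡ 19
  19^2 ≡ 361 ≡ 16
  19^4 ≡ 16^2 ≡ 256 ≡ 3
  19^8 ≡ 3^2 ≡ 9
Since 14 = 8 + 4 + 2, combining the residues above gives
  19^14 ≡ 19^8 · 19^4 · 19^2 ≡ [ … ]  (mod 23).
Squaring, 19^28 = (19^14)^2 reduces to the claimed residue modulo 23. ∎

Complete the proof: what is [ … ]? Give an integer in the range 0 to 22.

Multiply the listed residues: 9 · 3 · 16 = 27 → 432.
Reducing modulo 23: 432 = 18·23 + 18, so 19^14 ≡ 18.

18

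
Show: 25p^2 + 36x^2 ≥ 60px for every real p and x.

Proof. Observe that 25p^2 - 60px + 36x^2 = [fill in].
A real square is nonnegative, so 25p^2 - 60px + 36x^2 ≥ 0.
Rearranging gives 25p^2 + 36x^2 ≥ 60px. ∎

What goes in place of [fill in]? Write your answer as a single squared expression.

25p^2 - 60px + 36x^2 is a perfect-square trinomial: the outer terms are (5p)^2 and (6x)^2, and the cross term is -2·5p·6x.
So 25p^2 - 60px + 36x^2 = (5p - 6x)^2 ≥ 0.

(5p - 6x)^2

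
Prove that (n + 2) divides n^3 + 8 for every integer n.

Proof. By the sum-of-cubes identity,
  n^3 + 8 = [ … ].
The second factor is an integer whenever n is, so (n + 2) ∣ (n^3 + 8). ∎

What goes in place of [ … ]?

Polynomial division of n^3 + 8 by n + 2 leaves remainder 0 and quotient n^2 - 2n + 4.
Hence n^3 + 8 = (n + 2)(n^2 - 2n + 4).

(n + 2)(n^2 - 2n + 4)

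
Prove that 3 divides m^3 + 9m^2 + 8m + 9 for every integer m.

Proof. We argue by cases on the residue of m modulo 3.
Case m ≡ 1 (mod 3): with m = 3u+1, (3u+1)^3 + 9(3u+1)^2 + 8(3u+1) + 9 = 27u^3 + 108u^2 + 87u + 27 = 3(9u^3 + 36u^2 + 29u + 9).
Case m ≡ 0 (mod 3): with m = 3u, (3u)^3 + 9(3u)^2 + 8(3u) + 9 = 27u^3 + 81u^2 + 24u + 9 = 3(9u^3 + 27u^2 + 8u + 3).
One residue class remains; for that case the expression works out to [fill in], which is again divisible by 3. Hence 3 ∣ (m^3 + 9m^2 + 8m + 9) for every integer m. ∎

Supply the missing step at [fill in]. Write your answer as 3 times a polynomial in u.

3(9u^3 + 45u^2 + 56u + 23)

Only m ≡ 2 (mod 3) is unaccounted for. Put m = 3u+2:
(3u+2)^3 + 9(3u+2)^2 + 8(3u+2) + 9 expands to 27u^3 + 135u^2 + 168u + 69,
and factoring out 3 leaves 3(9u^3 + 45u^2 + 56u + 23).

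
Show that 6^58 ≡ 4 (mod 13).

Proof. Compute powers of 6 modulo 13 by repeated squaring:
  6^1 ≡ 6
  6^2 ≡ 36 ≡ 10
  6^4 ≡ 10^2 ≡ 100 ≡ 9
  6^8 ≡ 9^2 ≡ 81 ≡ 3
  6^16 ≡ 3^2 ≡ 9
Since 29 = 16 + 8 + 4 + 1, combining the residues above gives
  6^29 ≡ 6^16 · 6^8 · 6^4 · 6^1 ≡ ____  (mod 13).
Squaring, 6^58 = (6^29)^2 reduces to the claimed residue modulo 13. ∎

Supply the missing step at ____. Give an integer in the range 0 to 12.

2

Multiply the listed residues: 9 · 3 · 9 · 6 = 27 → 243 → 1458.
Reducing modulo 13: 1458 = 112·13 + 2, so 6^29 ≡ 2.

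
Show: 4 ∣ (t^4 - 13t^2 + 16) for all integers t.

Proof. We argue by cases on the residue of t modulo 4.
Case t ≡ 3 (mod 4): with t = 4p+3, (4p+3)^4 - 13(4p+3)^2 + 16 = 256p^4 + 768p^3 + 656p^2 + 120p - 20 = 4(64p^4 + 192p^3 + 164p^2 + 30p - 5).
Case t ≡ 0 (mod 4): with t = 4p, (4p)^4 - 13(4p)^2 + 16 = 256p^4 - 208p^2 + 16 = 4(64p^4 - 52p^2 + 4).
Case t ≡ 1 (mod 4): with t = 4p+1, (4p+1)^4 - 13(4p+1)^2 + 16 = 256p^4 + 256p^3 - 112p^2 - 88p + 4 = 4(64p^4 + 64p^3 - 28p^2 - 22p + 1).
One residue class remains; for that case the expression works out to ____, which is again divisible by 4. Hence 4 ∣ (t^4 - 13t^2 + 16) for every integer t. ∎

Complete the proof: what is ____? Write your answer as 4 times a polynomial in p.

4(64p^4 + 128p^3 + 44p^2 - 20p - 5)

Only t ≡ 2 (mod 4) is unaccounted for. Put t = 4p+2:
(4p+2)^4 - 13(4p+2)^2 + 16 expands to 256p^4 + 512p^3 + 176p^2 - 80p - 20,
and factoring out 4 leaves 4(64p^4 + 128p^3 + 44p^2 - 20p - 5).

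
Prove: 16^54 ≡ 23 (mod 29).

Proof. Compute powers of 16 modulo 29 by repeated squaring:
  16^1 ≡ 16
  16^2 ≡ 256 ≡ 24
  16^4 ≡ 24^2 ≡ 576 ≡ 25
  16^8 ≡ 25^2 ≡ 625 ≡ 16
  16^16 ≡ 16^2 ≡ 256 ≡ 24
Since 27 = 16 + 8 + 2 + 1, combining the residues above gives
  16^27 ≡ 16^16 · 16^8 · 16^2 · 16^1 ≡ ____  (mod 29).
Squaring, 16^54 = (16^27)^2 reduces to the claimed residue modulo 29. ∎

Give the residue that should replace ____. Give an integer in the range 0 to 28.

16^16 · 16^8 · 16^2 · 16^1 ≡ 24 · 16 · 24 · 16 = 147456.
147456 mod 29 = 20, so 16^27 ≡ 20 (mod 29).

20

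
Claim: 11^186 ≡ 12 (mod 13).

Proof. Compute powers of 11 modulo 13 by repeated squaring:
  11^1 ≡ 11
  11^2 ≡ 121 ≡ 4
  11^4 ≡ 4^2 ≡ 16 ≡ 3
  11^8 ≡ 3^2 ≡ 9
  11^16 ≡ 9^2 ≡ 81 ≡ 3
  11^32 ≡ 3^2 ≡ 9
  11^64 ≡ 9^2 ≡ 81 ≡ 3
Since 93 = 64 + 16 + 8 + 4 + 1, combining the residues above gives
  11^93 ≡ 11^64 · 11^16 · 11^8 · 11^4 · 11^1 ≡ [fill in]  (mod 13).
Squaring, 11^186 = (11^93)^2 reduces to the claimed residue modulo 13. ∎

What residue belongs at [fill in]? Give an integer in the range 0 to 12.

8

11^64 · 11^16 · 11^8 · 11^4 · 11^1 ≡ 3 · 3 · 9 · 3 · 11 = 2673.
2673 mod 13 = 8, so 11^93 ≡ 8 (mod 13).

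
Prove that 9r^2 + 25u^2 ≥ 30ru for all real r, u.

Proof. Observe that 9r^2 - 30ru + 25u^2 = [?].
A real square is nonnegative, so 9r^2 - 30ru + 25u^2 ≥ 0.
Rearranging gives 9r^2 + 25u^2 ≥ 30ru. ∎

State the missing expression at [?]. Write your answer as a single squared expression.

The leading and trailing coefficients are 3^2 and 5^2, and 30 = 2·3·5, so the trinomial is (3r - 5u)^2.
Hence 9r^2 - 30ru + 25u^2 ≥ 0.

(3r - 5u)^2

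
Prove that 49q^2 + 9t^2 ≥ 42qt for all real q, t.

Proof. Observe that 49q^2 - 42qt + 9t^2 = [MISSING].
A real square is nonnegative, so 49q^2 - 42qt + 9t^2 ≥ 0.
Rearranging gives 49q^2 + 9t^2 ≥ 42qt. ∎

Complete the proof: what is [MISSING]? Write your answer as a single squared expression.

(7q - 3t)^2

49q^2 - 42qt + 9t^2 is a perfect-square trinomial: the outer terms are (7q)^2 and (3t)^2, and the cross term is -2·7q·3t.
So 49q^2 - 42qt + 9t^2 = (7q - 3t)^2 ≥ 0.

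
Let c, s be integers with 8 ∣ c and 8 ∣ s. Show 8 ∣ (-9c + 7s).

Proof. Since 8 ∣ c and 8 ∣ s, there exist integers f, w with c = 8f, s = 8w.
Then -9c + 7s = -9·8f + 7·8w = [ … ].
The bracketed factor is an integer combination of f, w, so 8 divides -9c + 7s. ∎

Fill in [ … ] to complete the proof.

Each term has a factor of 8: -9·8f + 7·8w = 8·(-9f + 7w).
Since -9f + 7w is an integer, 8 ∣ (-9c + 7s).

8(-9f + 7w)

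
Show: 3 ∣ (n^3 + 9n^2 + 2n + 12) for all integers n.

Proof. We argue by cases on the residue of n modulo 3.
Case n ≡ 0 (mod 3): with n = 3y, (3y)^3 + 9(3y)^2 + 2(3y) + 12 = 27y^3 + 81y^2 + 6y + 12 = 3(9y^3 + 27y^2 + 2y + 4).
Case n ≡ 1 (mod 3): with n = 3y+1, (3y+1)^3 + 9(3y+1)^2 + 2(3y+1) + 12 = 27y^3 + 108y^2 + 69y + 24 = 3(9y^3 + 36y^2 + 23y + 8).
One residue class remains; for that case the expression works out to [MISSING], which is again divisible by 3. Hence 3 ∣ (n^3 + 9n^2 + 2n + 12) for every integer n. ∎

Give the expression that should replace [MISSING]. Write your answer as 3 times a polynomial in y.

3(9y^3 + 45y^2 + 50y + 20)

The residues treated are {0, 1}, so the missing case is n ≡ 2 (mod 3); write n = 3y+2.
Then (3y+2)^3 + 9(3y+2)^2 + 2(3y+2) + 12 = 27y^3 + 135y^2 + 150y + 60 = 3(9y^3 + 45y^2 + 50y + 20).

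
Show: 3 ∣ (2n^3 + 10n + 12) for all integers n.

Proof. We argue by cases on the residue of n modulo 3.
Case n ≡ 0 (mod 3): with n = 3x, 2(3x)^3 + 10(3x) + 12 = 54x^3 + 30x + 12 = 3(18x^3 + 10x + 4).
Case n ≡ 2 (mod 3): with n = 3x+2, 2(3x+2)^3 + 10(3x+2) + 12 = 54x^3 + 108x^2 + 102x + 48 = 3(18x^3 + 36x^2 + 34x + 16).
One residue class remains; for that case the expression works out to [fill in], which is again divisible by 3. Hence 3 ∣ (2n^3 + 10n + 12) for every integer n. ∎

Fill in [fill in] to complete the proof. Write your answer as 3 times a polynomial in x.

3(18x^3 + 18x^2 + 16x + 8)

Only n ≡ 1 (mod 3) is unaccounted for. Put n = 3x+1:
2(3x+1)^3 + 10(3x+1) + 12 expands to 54x^3 + 54x^2 + 48x + 24,
and factoring out 3 leaves 3(18x^3 + 18x^2 + 16x + 8).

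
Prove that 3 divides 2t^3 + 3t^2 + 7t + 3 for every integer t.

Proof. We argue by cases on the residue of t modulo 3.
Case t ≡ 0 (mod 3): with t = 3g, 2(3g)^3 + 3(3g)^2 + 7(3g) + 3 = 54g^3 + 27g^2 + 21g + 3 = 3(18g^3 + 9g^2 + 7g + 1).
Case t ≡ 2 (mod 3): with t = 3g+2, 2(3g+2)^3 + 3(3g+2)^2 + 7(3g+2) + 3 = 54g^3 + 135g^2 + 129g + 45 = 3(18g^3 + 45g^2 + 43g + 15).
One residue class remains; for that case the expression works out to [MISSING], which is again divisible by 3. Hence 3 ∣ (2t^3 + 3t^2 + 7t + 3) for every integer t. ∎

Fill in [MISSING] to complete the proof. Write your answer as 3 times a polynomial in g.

The residues treated are {0, 2}, so the missing case is t ≡ 1 (mod 3); write t = 3g+1.
Then 2(3g+1)^3 + 3(3g+1)^2 + 7(3g+1) + 3 = 54g^3 + 81g^2 + 57g + 15 = 3(18g^3 + 27g^2 + 19g + 5).

3(18g^3 + 27g^2 + 19g + 5)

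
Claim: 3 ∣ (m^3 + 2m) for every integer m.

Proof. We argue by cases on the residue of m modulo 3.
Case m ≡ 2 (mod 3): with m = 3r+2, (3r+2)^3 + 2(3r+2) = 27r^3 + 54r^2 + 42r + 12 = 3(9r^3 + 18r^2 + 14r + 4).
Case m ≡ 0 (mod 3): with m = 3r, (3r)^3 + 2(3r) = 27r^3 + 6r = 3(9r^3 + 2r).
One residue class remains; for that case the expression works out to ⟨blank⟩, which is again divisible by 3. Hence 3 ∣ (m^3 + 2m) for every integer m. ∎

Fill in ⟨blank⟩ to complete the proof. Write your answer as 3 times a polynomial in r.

3(9r^3 + 9r^2 + 5r + 1)

Only m ≡ 1 (mod 3) is unaccounted for. Put m = 3r+1:
(3r+1)^3 + 2(3r+1) expands to 27r^3 + 27r^2 + 15r + 3,
and factoring out 3 leaves 3(9r^3 + 9r^2 + 5r + 1).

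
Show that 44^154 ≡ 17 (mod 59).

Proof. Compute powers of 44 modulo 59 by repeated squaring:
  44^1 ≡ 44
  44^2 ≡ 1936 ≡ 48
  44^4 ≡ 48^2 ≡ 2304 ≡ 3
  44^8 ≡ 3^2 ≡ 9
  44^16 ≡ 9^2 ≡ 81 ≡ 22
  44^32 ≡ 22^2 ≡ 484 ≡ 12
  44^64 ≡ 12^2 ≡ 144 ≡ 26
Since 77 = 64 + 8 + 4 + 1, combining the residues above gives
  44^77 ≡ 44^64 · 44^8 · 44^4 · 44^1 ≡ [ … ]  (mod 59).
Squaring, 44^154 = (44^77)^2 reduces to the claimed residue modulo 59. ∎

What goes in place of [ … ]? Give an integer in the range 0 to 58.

44^64 · 44^8 · 44^4 · 44^1 ≡ 26 · 9 · 3 · 44 = 30888.
30888 mod 59 = 31, so 44^77 ≡ 31 (mod 59).

31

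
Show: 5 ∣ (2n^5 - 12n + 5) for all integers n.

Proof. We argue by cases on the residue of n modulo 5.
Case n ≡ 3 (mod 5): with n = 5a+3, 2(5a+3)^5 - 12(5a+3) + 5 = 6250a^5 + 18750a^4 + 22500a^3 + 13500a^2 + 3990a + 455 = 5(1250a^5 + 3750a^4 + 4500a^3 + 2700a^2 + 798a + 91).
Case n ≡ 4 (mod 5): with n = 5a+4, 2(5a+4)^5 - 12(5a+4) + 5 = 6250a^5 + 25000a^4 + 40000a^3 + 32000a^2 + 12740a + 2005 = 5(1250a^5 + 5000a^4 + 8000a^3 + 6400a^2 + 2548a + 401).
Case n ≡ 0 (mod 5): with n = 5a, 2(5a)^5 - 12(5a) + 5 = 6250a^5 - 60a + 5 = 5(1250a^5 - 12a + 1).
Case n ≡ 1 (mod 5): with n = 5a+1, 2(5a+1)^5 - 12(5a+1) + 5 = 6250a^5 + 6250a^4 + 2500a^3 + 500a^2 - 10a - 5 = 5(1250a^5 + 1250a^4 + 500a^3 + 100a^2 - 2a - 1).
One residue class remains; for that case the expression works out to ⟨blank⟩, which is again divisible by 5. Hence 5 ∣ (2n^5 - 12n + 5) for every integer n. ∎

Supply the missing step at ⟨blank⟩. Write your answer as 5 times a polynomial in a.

Only n ≡ 2 (mod 5) is unaccounted for. Put n = 5a+2:
2(5a+2)^5 - 12(5a+2) + 5 expands to 6250a^5 + 12500a^4 + 10000a^3 + 4000a^2 + 740a + 45,
and factoring out 5 leaves 5(1250a^5 + 2500a^4 + 2000a^3 + 800a^2 + 148a + 9).

5(1250a^5 + 2500a^4 + 2000a^3 + 800a^2 + 148a + 9)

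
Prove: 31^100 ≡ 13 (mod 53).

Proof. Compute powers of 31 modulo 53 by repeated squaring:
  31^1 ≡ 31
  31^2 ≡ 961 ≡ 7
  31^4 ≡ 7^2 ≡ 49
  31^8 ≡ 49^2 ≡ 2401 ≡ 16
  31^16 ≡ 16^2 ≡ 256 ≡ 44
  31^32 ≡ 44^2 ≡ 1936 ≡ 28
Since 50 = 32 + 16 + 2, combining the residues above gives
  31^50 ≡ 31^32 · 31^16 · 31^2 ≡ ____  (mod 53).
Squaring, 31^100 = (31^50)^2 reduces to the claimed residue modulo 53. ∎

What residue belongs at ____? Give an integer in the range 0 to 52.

38

Multiply the listed residues: 28 · 44 · 7 = 1232 → 8624.
Reducing modulo 53: 8624 = 162·53 + 38, so 31^50 ≡ 38.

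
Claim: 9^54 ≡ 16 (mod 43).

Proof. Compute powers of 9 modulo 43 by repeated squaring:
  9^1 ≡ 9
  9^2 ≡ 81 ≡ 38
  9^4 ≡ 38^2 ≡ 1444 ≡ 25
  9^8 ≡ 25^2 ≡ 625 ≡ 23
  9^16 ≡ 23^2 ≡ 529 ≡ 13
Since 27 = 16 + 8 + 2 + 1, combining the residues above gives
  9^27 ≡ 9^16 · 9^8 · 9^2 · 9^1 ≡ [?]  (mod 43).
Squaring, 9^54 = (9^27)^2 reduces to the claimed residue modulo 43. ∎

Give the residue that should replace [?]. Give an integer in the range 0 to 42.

9^16 · 9^8 · 9^2 · 9^1 ≡ 13 · 23 · 38 · 9 = 102258.
102258 mod 43 = 4, so 9^27 ≡ 4 (mod 43).

4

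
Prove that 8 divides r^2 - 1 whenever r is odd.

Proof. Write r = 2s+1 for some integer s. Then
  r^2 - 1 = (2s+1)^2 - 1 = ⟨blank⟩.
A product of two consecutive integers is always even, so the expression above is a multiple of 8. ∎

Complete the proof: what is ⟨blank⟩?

4s(s + 1)

(2s+1)^2 - 1 = 4s^2 + 4s + 1 - 1 = 4s^2 + 4s = 4s(s+1).
Since s and s+1 are consecutive, s(s+1) is even, and 4·(even) is a multiple of 8.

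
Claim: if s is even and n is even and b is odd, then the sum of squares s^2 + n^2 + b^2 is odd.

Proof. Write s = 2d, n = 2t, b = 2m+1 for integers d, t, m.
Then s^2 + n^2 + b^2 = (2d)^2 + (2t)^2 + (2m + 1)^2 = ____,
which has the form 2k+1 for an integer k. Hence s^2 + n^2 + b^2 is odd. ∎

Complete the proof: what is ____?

Expanding: (2d)^2 + (2t)^2 + (2m + 1)^2 = 4d^2 + 4m^2 + 4m + 4t^2 + 1.
Every term except the constant is even, so this is 2(2d^2 + 2m^2 + 2m + 2t^2) + 1,
and 2d^2 + 2m^2 + 2m + 2t^2 ∈ ℤ gives the required form.

2(2d^2 + 2m^2 + 2m + 2t^2) + 1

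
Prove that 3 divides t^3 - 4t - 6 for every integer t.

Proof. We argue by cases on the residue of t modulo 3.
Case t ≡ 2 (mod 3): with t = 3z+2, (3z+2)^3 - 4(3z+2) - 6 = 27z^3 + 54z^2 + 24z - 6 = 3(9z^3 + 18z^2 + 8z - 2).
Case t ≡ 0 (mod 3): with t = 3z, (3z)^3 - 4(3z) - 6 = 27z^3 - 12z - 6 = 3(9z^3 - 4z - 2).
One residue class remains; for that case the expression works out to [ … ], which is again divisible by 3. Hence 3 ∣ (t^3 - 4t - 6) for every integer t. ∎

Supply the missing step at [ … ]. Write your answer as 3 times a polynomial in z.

3(9z^3 + 9z^2 - z - 3)

Only t ≡ 1 (mod 3) is unaccounted for. Put t = 3z+1:
(3z+1)^3 - 4(3z+1) - 6 expands to 27z^3 + 27z^2 - 3z - 9,
and factoring out 3 leaves 3(9z^3 + 9z^2 - z - 3).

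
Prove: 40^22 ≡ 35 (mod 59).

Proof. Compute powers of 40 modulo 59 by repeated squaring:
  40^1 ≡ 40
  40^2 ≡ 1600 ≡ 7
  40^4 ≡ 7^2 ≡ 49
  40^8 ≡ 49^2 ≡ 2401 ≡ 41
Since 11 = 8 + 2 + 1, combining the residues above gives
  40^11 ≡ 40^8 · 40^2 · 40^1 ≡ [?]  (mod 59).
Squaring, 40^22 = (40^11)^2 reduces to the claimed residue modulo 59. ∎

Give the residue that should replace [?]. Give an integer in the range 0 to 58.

34

Multiply the listed residues: 41 · 7 · 40 = 287 → 11480.
Reducing modulo 59: 11480 = 194·59 + 34, so 40^11 ≡ 34.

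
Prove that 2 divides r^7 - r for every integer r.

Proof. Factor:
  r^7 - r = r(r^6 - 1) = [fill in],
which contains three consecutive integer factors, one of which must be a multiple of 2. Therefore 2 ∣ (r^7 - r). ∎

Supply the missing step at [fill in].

(r - 1)r(r + 1)(r^4 + r^2 + 1)

r^6 - 1 = (r^2 - 1)(r^4 + r^2 + 1), and r^2 - 1 = (r-1)(r+1).
So r(r^6 - 1) = (r - 1)r(r + 1)(r^4 + r^2 + 1).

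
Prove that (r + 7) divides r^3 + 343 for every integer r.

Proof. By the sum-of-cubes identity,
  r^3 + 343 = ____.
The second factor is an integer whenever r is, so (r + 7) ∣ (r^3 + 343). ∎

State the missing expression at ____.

Polynomial division of r^3 + 343 by r + 7 leaves remainder 0 and quotient r^2 - 7r + 49.
Hence r^3 + 343 = (r + 7)(r^2 - 7r + 49).

(r + 7)(r^2 - 7r + 49)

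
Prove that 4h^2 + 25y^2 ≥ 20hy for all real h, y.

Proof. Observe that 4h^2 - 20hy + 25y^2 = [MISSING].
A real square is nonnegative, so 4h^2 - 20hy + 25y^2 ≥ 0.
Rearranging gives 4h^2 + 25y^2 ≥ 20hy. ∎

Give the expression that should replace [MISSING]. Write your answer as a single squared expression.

4h^2 - 20hy + 25y^2 is a perfect-square trinomial: the outer terms are (2h)^2 and (5y)^2, and the cross term is -2·2h·5y.
So 4h^2 - 20hy + 25y^2 = (2h - 5y)^2 ≥ 0.

(2h - 5y)^2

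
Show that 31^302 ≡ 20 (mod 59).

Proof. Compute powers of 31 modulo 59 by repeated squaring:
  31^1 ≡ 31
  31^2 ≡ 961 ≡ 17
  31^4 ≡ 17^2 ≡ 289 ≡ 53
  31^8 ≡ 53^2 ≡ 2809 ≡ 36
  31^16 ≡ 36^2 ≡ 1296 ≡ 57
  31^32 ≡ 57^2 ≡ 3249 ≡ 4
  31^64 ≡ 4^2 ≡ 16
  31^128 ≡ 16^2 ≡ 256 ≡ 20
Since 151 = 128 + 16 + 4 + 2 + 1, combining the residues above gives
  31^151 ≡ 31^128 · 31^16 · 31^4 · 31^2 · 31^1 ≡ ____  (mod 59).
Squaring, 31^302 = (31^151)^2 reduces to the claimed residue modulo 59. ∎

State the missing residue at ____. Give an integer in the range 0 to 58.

Multiply the listed residues: 20 · 57 · 53 · 17 · 31 = 1140 → 60420 → 1027140 → 31841340.
Reducing modulo 59: 31841340 = 539683·59 + 43, so 31^151 ≡ 43.

43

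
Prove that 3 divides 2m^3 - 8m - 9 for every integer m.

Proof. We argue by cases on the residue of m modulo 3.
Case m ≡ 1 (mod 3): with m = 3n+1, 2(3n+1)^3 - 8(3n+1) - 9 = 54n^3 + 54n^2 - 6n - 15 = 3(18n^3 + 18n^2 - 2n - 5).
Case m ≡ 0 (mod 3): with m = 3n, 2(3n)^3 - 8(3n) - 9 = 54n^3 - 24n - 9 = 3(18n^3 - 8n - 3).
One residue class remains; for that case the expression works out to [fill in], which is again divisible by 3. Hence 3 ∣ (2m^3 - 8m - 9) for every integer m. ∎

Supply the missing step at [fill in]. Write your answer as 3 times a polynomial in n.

3(18n^3 + 36n^2 + 16n - 3)

The residues treated are {1, 0}, so the missing case is m ≡ 2 (mod 3); write m = 3n+2.
Then 2(3n+2)^3 - 8(3n+2) - 9 = 54n^3 + 108n^2 + 48n - 9 = 3(18n^3 + 36n^2 + 16n - 3).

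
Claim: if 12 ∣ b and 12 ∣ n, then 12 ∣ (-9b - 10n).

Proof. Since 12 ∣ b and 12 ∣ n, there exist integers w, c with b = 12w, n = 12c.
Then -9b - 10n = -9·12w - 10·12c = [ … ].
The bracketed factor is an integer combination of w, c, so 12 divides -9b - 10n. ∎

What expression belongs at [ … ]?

Each term has a factor of 12: -9·12w - 10·12c = 12·(-10c - 9w).
Since -10c - 9w is an integer, 12 ∣ (-9b - 10n).

12(-10c - 9w)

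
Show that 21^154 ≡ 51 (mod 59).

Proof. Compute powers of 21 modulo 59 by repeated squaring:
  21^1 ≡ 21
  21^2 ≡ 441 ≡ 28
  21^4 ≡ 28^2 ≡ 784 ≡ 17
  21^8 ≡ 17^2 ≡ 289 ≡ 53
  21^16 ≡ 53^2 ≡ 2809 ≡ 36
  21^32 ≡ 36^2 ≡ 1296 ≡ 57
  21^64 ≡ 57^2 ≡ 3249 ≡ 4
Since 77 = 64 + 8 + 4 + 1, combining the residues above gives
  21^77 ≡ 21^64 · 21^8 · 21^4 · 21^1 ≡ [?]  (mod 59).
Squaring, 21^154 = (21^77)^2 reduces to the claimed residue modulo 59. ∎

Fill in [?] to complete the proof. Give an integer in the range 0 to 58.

46

Multiply the listed residues: 4 · 53 · 17 · 21 = 212 → 3604 → 75684.
Reducing modulo 59: 75684 = 1282·59 + 46, so 21^77 ≡ 46.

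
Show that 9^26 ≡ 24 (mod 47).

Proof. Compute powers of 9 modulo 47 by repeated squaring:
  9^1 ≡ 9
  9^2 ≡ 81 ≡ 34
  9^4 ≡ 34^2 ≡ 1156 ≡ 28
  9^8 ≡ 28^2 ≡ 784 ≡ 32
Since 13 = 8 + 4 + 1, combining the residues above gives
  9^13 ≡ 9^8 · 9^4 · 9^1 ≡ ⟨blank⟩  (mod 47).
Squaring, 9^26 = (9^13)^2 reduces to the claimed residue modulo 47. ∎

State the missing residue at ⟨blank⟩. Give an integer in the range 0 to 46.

27

9^8 · 9^4 · 9^1 ≡ 32 · 28 · 9 = 8064.
8064 mod 47 = 27, so 9^13 ≡ 27 (mod 47).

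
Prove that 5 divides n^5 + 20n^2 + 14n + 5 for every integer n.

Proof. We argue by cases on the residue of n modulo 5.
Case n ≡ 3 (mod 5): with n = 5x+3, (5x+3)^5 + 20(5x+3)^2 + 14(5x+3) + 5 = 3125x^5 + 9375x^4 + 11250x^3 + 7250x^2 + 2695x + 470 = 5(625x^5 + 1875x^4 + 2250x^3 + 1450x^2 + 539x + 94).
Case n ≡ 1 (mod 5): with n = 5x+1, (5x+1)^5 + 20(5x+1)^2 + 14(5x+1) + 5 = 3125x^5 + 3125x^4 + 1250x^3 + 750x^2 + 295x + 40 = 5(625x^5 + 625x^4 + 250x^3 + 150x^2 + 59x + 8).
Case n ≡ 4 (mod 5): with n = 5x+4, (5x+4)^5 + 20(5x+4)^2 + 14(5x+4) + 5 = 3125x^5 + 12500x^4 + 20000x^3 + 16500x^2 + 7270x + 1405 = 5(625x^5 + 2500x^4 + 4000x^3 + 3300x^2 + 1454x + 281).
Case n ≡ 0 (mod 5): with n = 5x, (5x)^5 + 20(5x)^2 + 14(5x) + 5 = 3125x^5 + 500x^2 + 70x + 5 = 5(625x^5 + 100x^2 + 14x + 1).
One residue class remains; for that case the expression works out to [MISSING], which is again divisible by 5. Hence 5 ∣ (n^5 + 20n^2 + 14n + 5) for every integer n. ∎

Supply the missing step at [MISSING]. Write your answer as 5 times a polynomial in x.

5(625x^5 + 1250x^4 + 1000x^3 + 500x^2 + 174x + 29)

Only n ≡ 2 (mod 5) is unaccounted for. Put n = 5x+2:
(5x+2)^5 + 20(5x+2)^2 + 14(5x+2) + 5 expands to 3125x^5 + 6250x^4 + 5000x^3 + 2500x^2 + 870x + 145,
and factoring out 5 leaves 5(625x^5 + 1250x^4 + 1000x^3 + 500x^2 + 174x + 29).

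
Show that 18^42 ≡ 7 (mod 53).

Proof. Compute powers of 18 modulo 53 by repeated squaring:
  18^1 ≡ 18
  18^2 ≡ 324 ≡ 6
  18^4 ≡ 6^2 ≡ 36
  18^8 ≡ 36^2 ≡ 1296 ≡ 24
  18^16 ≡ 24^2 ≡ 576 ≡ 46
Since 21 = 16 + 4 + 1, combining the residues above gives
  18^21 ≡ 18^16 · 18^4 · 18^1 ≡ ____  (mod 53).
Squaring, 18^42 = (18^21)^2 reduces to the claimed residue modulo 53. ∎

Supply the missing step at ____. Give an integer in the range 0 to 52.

22

Multiply the listed residues: 46 · 36 · 18 = 1656 → 29808.
Reducing modulo 53: 29808 = 562·53 + 22, so 18^21 ≡ 22.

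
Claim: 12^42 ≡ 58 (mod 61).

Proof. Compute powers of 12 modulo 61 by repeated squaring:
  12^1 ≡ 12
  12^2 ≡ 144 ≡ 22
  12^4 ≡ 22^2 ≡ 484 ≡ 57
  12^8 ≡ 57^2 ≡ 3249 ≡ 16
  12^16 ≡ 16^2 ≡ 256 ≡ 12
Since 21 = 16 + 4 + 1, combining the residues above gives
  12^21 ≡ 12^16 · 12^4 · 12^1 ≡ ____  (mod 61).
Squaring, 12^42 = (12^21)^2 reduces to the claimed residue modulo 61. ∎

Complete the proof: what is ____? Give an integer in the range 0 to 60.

Multiply the listed residues: 12 · 57 · 12 = 684 → 8208.
Reducing modulo 61: 8208 = 134·61 + 34, so 12^21 ≡ 34.

34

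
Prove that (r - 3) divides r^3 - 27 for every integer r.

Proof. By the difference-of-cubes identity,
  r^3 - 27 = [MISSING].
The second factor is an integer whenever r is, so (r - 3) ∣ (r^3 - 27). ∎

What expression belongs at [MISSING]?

(r - 3)(r^2 + 3r + 9)

a^3 - b^3 = (a - b)(a^2 + ab + b^2). With a = r, b = 3:
r^3 - 27 = (r - 3)(r^2 + 3r + 9).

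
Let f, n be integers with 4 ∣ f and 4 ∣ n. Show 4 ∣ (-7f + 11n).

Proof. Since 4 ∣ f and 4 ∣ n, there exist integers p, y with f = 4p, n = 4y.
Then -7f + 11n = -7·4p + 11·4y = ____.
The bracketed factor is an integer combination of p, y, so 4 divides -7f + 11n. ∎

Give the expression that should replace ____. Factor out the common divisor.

Pull the common 4 out of every term: -7·4p + 11·4y = 4(-7p + 11y).
-7p + 11y is an integer, which exhibits the divisibility.

4(-7p + 11y)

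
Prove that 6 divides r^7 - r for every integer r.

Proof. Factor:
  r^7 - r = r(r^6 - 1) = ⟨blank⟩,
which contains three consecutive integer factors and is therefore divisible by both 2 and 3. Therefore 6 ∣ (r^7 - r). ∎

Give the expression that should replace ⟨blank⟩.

r^6 - 1 = (r^2 - 1)(r^4 + r^2 + 1), and r^2 - 1 = (r-1)(r+1).
So r(r^6 - 1) = (r - 1)r(r + 1)(r^4 + r^2 + 1).

(r - 1)r(r + 1)(r^4 + r^2 + 1)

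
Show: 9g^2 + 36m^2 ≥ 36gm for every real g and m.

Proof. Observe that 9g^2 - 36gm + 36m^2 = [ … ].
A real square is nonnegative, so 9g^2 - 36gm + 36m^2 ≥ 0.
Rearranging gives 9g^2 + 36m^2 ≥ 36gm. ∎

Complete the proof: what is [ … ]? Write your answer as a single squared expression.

(3g - 6m)^2

9g^2 - 36gm + 36m^2 is a perfect-square trinomial: the outer terms are (3g)^2 and (6m)^2, and the cross term is -2·3g·6m.
So 9g^2 - 36gm + 36m^2 = (3g - 6m)^2 ≥ 0.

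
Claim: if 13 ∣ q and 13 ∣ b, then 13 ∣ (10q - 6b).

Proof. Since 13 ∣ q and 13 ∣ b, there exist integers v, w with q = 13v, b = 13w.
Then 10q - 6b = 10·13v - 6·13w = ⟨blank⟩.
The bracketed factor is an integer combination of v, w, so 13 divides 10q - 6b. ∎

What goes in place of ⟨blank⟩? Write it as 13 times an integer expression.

Pull the common 13 out of every term: 10·13v - 6·13w = 13(10v - 6w).
10v - 6w is an integer, which exhibits the divisibility.

13(10v - 6w)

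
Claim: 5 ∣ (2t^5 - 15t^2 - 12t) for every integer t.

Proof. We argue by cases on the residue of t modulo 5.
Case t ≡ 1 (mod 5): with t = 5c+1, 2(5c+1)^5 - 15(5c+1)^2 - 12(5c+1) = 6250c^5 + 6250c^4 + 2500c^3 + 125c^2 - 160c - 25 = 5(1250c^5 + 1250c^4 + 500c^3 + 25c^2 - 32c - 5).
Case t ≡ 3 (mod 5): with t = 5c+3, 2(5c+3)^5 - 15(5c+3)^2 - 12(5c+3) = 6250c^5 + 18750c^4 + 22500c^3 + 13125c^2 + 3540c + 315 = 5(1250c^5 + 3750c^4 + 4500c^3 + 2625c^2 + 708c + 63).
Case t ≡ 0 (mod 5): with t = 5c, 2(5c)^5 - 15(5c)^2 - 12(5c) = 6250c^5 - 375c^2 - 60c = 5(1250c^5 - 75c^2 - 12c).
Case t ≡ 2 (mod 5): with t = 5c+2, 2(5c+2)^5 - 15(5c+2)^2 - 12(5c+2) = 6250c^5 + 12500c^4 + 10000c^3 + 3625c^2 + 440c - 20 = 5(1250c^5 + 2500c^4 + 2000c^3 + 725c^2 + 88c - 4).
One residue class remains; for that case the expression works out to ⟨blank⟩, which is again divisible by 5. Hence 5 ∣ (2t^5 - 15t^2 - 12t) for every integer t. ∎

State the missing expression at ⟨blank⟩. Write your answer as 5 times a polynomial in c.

The residues treated are {1, 3, 0, 2}, so the missing case is t ≡ 4 (mod 5); write t = 5c+4.
Then 2(5c+4)^5 - 15(5c+4)^2 - 12(5c+4) = 6250c^5 + 25000c^4 + 40000c^3 + 31625c^2 + 12140c + 1760 = 5(1250c^5 + 5000c^4 + 8000c^3 + 6325c^2 + 2428c + 352).

5(1250c^5 + 5000c^4 + 8000c^3 + 6325c^2 + 2428c + 352)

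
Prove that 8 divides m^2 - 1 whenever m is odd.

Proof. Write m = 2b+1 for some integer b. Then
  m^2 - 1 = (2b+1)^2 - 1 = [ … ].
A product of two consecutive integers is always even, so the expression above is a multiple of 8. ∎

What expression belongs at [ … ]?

4b(b + 1)

(2b+1)^2 - 1 = 4b^2 + 4b + 1 - 1 = 4b^2 + 4b = 4b(b+1).
Since b and b+1 are consecutive, b(b+1) is even, and 4·(even) is a multiple of 8.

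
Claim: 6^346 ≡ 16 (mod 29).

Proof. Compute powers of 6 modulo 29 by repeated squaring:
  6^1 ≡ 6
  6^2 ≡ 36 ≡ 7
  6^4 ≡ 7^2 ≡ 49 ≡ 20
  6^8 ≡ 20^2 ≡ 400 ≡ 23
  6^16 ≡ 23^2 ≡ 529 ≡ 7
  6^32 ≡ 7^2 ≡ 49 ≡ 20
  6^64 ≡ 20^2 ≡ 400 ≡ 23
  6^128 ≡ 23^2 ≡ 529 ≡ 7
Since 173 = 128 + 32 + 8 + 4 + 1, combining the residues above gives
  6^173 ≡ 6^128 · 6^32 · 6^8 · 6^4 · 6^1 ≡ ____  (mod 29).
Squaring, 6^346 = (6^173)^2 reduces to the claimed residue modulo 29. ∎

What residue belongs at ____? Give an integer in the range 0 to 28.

6^128 · 6^32 · 6^8 · 6^4 · 6^1 ≡ 7 · 20 · 23 · 20 · 6 = 386400.
386400 mod 29 = 4, so 6^173 ≡ 4 (mod 29).

4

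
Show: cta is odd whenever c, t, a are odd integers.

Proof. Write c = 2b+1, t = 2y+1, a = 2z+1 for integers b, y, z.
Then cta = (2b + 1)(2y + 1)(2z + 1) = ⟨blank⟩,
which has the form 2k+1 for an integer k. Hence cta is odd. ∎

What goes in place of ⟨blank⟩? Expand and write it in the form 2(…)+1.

Expanding: (2b + 1)(2y + 1)(2z + 1) = 8byz + 4by + 4bz + 2b + 4yz + 2y + 2z + 1.
Every term except the constant is even, so this is 2(4byz + 2by + 2bz + b + 2yz + y + z) + 1,
and 4byz + 2by + 2bz + b + 2yz + y + z ∈ ℤ gives the required form.

2(4byz + 2by + 2bz + b + 2yz + y + z) + 1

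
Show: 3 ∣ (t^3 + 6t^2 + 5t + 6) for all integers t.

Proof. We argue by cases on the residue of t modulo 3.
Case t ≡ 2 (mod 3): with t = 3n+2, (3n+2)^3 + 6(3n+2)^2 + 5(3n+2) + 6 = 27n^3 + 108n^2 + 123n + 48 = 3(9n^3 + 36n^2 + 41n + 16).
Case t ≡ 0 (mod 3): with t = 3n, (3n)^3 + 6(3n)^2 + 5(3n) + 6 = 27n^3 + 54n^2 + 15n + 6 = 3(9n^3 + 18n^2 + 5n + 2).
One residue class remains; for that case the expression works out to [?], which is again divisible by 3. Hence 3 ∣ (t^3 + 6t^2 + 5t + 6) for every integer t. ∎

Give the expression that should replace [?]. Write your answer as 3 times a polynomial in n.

3(9n^3 + 27n^2 + 20n + 6)

The residues treated are {2, 0}, so the missing case is t ≡ 1 (mod 3); write t = 3n+1.
Then (3n+1)^3 + 6(3n+1)^2 + 5(3n+1) + 6 = 27n^3 + 81n^2 + 60n + 18 = 3(9n^3 + 27n^2 + 20n + 6).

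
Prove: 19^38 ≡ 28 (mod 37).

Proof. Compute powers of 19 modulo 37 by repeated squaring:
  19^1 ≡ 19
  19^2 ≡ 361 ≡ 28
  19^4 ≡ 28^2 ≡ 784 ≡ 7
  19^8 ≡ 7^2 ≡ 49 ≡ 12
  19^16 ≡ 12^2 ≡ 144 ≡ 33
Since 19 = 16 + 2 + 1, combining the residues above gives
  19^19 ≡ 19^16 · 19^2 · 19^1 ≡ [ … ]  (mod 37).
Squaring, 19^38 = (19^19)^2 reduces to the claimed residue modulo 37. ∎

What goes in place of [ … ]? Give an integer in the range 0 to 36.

18

Multiply the listed residues: 33 · 28 · 19 = 924 → 17556.
Reducing modulo 37: 17556 = 474·37 + 18, so 19^19 ≡ 18.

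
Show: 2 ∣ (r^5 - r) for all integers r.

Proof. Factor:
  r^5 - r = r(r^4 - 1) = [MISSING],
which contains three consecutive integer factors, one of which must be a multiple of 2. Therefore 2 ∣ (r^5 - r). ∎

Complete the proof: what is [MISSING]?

(r - 1)r(r + 1)(r^2 + 1)

r^4 - 1 = (r^2 - 1)(r^2 + 1), and r^2 - 1 = (r-1)(r+1).
So r(r^4 - 1) = (r - 1)r(r + 1)(r^2 + 1).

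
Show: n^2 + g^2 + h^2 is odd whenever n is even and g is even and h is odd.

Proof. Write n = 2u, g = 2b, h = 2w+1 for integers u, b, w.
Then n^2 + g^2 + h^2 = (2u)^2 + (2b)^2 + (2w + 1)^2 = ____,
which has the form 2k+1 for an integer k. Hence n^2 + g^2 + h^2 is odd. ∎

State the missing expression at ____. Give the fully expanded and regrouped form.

2(2b^2 + 2u^2 + 2w^2 + 2w) + 1

(2u)^2 + (2b)^2 + (2w + 1)^2 = 4b^2 + 4u^2 + 4w^2 + 4w + 1
= 2(2b^2 + 2u^2 + 2w^2 + 2w) + 1.
Since 2b^2 + 2u^2 + 2w^2 + 2w is an integer, the sum of squares is of the form 2k+1 for an integer k.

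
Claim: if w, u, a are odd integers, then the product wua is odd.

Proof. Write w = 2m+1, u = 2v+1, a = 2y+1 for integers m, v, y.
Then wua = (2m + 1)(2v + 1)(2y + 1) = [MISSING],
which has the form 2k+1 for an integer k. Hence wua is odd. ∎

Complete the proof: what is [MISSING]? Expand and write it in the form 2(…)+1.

2(4mvy + 2mv + 2my + m + 2vy + v + y) + 1

(2m + 1)(2v + 1)(2y + 1) = 8mvy + 4mv + 4my + 2m + 4vy + 2v + 2y + 1
= 2(4mvy + 2mv + 2my + m + 2vy + v + y) + 1.
Since 4mvy + 2mv + 2my + m + 2vy + v + y is an integer, the product is of the form 2k+1 for an integer k.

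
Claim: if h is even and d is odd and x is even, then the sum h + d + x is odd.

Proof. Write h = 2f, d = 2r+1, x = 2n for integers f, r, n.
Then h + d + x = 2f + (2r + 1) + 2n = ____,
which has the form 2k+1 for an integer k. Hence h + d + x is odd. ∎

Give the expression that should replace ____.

2(f + n + r) + 1

Expanding: 2f + (2r + 1) + 2n = 2f + 2n + 2r + 1.
Every term except the constant is even, so this is 2(f + n + r) + 1,
and f + n + r ∈ ℤ gives the required form.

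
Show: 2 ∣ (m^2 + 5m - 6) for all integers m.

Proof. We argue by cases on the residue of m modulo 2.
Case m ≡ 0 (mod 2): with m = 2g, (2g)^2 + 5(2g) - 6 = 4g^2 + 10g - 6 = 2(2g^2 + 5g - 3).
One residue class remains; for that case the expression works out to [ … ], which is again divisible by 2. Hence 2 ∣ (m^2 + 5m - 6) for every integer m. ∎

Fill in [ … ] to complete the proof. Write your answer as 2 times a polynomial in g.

2(2g^2 + 7g)

Only m ≡ 1 (mod 2) is unaccounted for. Put m = 2g+1:
(2g+1)^2 + 5(2g+1) - 6 expands to 4g^2 + 14g,
and factoring out 2 leaves 2(2g^2 + 7g).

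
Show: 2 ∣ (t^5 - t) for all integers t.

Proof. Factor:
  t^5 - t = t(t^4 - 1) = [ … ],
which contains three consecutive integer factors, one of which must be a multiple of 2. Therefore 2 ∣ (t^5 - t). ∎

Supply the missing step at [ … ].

(t - 1)t(t + 1)(t^2 + 1)

t^4 - 1 = (t^2 - 1)(t^2 + 1), and t^2 - 1 = (t-1)(t+1).
So t(t^4 - 1) = (t - 1)t(t + 1)(t^2 + 1).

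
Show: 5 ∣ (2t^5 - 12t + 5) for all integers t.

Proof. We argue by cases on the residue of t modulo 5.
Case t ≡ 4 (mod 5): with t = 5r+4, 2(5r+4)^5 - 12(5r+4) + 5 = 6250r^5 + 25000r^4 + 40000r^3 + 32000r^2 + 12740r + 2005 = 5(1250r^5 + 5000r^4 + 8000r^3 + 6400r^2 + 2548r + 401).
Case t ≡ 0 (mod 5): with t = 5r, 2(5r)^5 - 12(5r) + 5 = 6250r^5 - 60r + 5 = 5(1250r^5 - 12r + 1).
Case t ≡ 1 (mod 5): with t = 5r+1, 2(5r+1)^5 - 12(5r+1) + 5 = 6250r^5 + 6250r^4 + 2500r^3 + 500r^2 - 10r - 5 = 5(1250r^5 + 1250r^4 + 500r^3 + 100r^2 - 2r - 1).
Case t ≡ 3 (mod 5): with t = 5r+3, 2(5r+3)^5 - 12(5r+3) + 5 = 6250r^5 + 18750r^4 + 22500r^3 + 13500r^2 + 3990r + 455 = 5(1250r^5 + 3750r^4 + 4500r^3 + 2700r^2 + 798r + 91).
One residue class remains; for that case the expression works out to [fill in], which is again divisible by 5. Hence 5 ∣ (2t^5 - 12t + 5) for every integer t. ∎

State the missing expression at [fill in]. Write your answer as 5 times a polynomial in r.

5(1250r^5 + 2500r^4 + 2000r^3 + 800r^2 + 148r + 9)

The residues treated are {4, 0, 1, 3}, so the missing case is t ≡ 2 (mod 5); write t = 5r+2.
Then 2(5r+2)^5 - 12(5r+2) + 5 = 6250r^5 + 12500r^4 + 10000r^3 + 4000r^2 + 740r + 45 = 5(1250r^5 + 2500r^4 + 2000r^3 + 800r^2 + 148r + 9).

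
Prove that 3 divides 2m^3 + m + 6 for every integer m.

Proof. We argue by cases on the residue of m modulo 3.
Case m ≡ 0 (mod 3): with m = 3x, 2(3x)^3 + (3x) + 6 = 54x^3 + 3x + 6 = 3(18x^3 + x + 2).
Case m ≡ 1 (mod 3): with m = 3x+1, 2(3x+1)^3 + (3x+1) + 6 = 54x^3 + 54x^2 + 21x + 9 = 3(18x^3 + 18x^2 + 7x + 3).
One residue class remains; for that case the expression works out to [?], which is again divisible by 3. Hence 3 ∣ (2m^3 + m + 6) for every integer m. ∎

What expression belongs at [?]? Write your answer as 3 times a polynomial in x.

Only m ≡ 2 (mod 3) is unaccounted for. Put m = 3x+2:
2(3x+2)^3 + (3x+2) + 6 expands to 54x^3 + 108x^2 + 75x + 24,
and factoring out 3 leaves 3(18x^3 + 36x^2 + 25x + 8).

3(18x^3 + 36x^2 + 25x + 8)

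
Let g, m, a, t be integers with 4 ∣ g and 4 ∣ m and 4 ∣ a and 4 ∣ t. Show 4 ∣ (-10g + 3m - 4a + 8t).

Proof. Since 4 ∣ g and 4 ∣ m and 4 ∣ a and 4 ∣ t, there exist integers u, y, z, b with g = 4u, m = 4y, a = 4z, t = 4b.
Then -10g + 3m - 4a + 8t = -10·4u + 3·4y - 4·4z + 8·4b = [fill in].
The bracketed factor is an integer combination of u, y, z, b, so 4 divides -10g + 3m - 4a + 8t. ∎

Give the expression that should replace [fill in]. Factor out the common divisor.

4(8b - 10u + 3y - 4z)

Each term has a factor of 4: -10·4u + 3·4y - 4·4z + 8·4b = 4·(8b - 10u + 3y - 4z).
Since 8b - 10u + 3y - 4z is an integer, 4 ∣ (-10g + 3m - 4a + 8t).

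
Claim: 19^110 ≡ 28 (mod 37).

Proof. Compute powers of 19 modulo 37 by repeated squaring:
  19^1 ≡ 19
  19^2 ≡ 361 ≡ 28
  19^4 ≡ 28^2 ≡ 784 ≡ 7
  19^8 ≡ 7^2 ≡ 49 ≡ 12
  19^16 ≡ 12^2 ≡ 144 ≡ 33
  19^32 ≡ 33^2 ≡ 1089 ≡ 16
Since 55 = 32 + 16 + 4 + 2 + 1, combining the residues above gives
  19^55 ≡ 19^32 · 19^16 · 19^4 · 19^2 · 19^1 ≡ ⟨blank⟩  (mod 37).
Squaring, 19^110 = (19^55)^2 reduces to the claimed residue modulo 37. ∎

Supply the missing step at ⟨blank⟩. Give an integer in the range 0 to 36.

19^32 · 19^16 · 19^4 · 19^2 · 19^1 ≡ 16 · 33 · 7 · 28 · 19 = 1966272.
1966272 mod 37 = 18, so 19^55 ≡ 18 (mod 37).

18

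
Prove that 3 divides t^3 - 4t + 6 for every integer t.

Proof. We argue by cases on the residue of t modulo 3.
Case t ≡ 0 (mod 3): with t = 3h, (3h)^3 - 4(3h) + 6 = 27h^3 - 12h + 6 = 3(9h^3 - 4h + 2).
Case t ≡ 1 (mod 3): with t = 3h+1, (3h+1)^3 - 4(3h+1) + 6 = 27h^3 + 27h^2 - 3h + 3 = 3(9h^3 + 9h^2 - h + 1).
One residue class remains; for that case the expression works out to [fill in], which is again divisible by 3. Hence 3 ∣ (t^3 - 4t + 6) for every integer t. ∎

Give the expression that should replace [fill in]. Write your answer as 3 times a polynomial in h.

3(9h^3 + 18h^2 + 8h + 2)

Only t ≡ 2 (mod 3) is unaccounted for. Put t = 3h+2:
(3h+2)^3 - 4(3h+2) + 6 expands to 27h^3 + 54h^2 + 24h + 6,
and factoring out 3 leaves 3(9h^3 + 18h^2 + 8h + 2).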